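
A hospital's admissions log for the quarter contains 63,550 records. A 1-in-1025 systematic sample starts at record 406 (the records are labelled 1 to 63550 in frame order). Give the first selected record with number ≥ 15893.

16806

k = 1025
Steps past start: ⌈(15893 − 406)/1025⌉ = ⌈15487/1025⌉ = 16
Selected record: 406 + 16×1025 = 16806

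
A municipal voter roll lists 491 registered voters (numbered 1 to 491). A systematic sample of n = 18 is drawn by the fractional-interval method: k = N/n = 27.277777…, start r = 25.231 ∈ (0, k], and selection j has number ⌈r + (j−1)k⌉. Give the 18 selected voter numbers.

j=1: r + 0k = 25.231 → ⌈·⌉ = 26
j=2: r + 1k = 52.508777… → ⌈·⌉ = 53
j=3: r + 2k = 79.786555… → ⌈·⌉ = 80
j=4: r + 3k = 107.064333… → ⌈·⌉ = 108
j=5: r + 4k = 134.342111… → ⌈·⌉ = 135
j=6: r + 5k = 161.619888… → ⌈·⌉ = 162
j=7: r + 6k = 188.897666… → ⌈·⌉ = 189
j=8: r + 7k = 216.175444… → ⌈·⌉ = 217
j=9: r + 8k = 243.453222… → ⌈·⌉ = 244
j=10: r + 9k = 270.731 → ⌈·⌉ = 271
j=11: r + 10k = 298.008777… → ⌈·⌉ = 299
j=12: r + 11k = 325.286555… → ⌈·⌉ = 326
j=13: r + 12k = 352.564333… → ⌈·⌉ = 353
j=14: r + 13k = 379.842111… → ⌈·⌉ = 380
j=15: r + 14k = 407.119888… → ⌈·⌉ = 408
j=16: r + 15k = 434.397666… → ⌈·⌉ = 435
j=17: r + 16k = 461.675444… → ⌈·⌉ = 462
j=18: r + 17k = 488.953222… → ⌈·⌉ = 489

26, 53, 80, 108, 135, 162, 189, 217, 244, 271, 299, 326, 353, 380, 408, 435, 462, 489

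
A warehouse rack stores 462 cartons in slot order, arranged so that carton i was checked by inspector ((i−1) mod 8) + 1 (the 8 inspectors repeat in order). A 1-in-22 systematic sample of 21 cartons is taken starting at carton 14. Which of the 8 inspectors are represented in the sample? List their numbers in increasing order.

2, 4, 6, 8

Consecutive selections differ by k = 22, so their inspector numbers differ by 22 mod 8 = 6.
gcd(22, 8) = 2, so the sample visits 8/2 = 4 distinct residues mod 8.
Start 14 is inspector 6; the inspectors hit are 2, 4, 6, 8.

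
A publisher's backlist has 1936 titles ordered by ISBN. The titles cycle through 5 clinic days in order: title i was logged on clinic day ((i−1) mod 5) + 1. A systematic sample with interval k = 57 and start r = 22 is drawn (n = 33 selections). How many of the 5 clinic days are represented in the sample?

Consecutive selections differ by k = 57, so their clinic day numbers differ by 57 mod 5 = 2.
gcd(57, 5) = 1, so the sample visits 5/1 = 5 distinct residues mod 5.
Start 22 is clinic day 2; the clinic days hit are 1, 2, 3, 4, 5.

5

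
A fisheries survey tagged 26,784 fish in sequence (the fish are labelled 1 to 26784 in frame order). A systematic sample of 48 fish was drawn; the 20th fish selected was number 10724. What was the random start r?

122

k = 26784/48 = 558
r = 10724 − (20−1)×558 = 10724 − 10602 = 122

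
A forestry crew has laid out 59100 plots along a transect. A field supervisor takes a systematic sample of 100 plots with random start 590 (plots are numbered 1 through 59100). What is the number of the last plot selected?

k = 59100/100 = 591
100th selection = r + (100−1)·k = 590 + 99×591 = 590 + 58509 = 59099

59099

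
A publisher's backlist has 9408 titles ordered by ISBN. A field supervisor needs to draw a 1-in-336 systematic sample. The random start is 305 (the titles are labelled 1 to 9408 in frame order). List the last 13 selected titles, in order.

5345, 5681, 6017, 6353, 6689, 7025, 7361, 7697, 8033, 8369, 8705, 9041, 9377

16th selection = 305 + 15×336 = 5345
17th: 5345 + 336 = 5681
18th: 5681 + 336 = 6017
19th: 6017 + 336 = 6353
20th: 6353 + 336 = 6689
21st: 6689 + 336 = 7025
22nd: 7025 + 336 = 7361
23rd: 7361 + 336 = 7697
24th: 7697 + 336 = 8033
25th: 8033 + 336 = 8369
26th: 8369 + 336 = 8705
27th: 8705 + 336 = 9041
28th: 9041 + 336 = 9377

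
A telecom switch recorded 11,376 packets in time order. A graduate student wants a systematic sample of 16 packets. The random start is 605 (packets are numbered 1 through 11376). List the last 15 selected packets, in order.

k = N/n = 11376/16 = 711
2nd selection = 605 + 1×711 = 1316
3rd: 1316 + 711 = 2027
4th: 2027 + 711 = 2738
5th: 2738 + 711 = 3449
6th: 3449 + 711 = 4160
7th: 4160 + 711 = 4871
8th: 4871 + 711 = 5582
9th: 5582 + 711 = 6293
10th: 6293 + 711 = 7004
11th: 7004 + 711 = 7715
12th: 7715 + 711 = 8426
13th: 8426 + 711 = 9137
14th: 9137 + 711 = 9848
15th: 9848 + 711 = 10559
16th: 10559 + 711 = 11270

1316, 2027, 2738, 3449, 4160, 4871, 5582, 6293, 7004, 7715, 8426, 9137, 9848, 10559, 11270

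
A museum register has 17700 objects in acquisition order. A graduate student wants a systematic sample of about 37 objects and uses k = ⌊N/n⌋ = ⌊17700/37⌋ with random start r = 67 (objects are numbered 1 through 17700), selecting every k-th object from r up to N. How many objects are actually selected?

k = ⌊17700/37⌋ = 478
Achieved size = ⌊(17700 − 67)/478⌋ + 1 = ⌊17633/478⌋ + 1 = 36 + 1 = 37
(last selection: 67 + 36×478 = 17275 ≤ 17700; next would be 17753 > 17700)

37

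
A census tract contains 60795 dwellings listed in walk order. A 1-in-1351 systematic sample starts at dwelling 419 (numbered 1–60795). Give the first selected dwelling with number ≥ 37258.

k = 1351
Steps past start: ⌈(37258 − 419)/1351⌉ = ⌈36839/1351⌉ = 28
Selected dwelling: 419 + 28×1351 = 38247

38247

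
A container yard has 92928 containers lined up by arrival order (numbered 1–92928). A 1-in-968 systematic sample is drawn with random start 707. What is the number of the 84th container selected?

81051

k = 968
84th selection = r + (84−1)·k = 707 + 83×968 = 707 + 80344 = 81051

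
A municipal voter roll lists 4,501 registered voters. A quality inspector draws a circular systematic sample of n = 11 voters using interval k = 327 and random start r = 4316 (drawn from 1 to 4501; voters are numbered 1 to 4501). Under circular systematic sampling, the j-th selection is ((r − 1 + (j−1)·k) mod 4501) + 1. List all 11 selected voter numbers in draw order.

4316, 142, 469, 796, 1123, 1450, 1777, 2104, 2431, 2758, 3085

Selection 1: 4316
Selection 2: 4316 + 327 = 4643 → 4643 − 4501 = 142
Selection 3: 142 + 327 = 469
Selection 4: 469 + 327 = 796
Selection 5: 796 + 327 = 1123
Selection 6: 1123 + 327 = 1450
Selection 7: 1450 + 327 = 1777
Selection 8: 1777 + 327 = 2104
Selection 9: 2104 + 327 = 2431
Selection 10: 2431 + 327 = 2758
Selection 11: 2758 + 327 = 3085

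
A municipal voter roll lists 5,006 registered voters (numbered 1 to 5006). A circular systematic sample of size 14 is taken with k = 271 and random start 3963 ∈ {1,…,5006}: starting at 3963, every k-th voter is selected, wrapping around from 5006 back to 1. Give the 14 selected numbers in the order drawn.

Selection 1: 3963
Selection 2: 3963 + 271 = 4234
Selection 3: 4234 + 271 = 4505
Selection 4: 4505 + 271 = 4776
Selection 5: 4776 + 271 = 5047 → 5047 − 5006 = 41
Selection 6: 41 + 271 = 312
Selection 7: 312 + 271 = 583
Selection 8: 583 + 271 = 854
Selection 9: 854 + 271 = 1125
Selection 10: 1125 + 271 = 1396
Selection 11: 1396 + 271 = 1667
Selection 12: 1667 + 271 = 1938
Selection 13: 1938 + 271 = 2209
Selection 14: 2209 + 271 = 2480

3963, 4234, 4505, 4776, 41, 312, 583, 854, 1125, 1396, 1667, 1938, 2209, 2480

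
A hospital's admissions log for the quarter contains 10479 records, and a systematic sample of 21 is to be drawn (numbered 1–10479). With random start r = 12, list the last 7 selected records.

6998, 7497, 7996, 8495, 8994, 9493, 9992

k = N/n = 10479/21 = 499
15th selection = 12 + 14×499 = 6998
16th: 6998 + 499 = 7497
17th: 7497 + 499 = 7996
18th: 7996 + 499 = 8495
19th: 8495 + 499 = 8994
20th: 8994 + 499 = 9493
21st: 9493 + 499 = 9992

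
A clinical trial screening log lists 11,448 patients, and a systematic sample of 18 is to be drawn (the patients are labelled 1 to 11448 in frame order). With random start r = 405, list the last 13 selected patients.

3585, 4221, 4857, 5493, 6129, 6765, 7401, 8037, 8673, 9309, 9945, 10581, 11217

k = N/n = 11448/18 = 636
6th selection = 405 + 5×636 = 3585
7th: 3585 + 636 = 4221
8th: 4221 + 636 = 4857
9th: 4857 + 636 = 5493
10th: 5493 + 636 = 6129
11th: 6129 + 636 = 6765
12th: 6765 + 636 = 7401
13th: 7401 + 636 = 8037
14th: 8037 + 636 = 8673
15th: 8673 + 636 = 9309
16th: 9309 + 636 = 9945
17th: 9945 + 636 = 10581
18th: 10581 + 636 = 11217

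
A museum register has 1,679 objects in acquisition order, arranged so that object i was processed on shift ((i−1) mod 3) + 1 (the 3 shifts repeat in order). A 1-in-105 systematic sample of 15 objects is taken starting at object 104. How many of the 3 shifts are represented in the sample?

Consecutive selections differ by k = 105, so their shift numbers differ by 105 mod 3 = 0.
gcd(105, 3) = 3, so the sample visits 3/3 = 1 distinct residues mod 3.
Start 104 is shift 2; the shifts hit are 2.

1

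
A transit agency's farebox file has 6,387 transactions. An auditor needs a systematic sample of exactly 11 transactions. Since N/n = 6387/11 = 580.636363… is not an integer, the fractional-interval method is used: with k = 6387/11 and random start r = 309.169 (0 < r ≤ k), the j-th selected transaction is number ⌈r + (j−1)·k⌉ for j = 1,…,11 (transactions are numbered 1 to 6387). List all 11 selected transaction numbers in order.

310, 890, 1471, 2052, 2632, 3213, 3793, 4374, 4955, 5535, 6116

j=1: r + 0k = 309.169 → ⌈·⌉ = 310
j=2: r + 1k = 889.805363… → ⌈·⌉ = 890
j=3: r + 2k = 1470.441727… → ⌈·⌉ = 1471
j=4: r + 3k = 2051.078090… → ⌈·⌉ = 2052
j=5: r + 4k = 2631.714454… → ⌈·⌉ = 2632
j=6: r + 5k = 3212.350818… → ⌈·⌉ = 3213
j=7: r + 6k = 3792.987181… → ⌈·⌉ = 3793
j=8: r + 7k = 4373.623545… → ⌈·⌉ = 4374
j=9: r + 8k = 4954.259909… → ⌈·⌉ = 4955
j=10: r + 9k = 5534.896272… → ⌈·⌉ = 5535
j=11: r + 10k = 6115.532636… → ⌈·⌉ = 6116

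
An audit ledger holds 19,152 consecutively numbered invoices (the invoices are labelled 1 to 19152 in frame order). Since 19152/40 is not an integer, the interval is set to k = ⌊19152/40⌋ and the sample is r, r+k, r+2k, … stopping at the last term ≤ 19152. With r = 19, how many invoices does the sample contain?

41

k = ⌊19152/40⌋ = 478
Achieved size = ⌊(19152 − 19)/478⌋ + 1 = ⌊19133/478⌋ + 1 = 40 + 1 = 41
(last selection: 19 + 40×478 = 19139 ≤ 19152; next would be 19617 > 19152)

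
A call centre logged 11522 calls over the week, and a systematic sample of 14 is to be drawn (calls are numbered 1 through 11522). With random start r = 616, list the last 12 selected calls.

2262, 3085, 3908, 4731, 5554, 6377, 7200, 8023, 8846, 9669, 10492, 11315

k = N/n = 11522/14 = 823
3rd selection = 616 + 2×823 = 2262
4th: 2262 + 823 = 3085
5th: 3085 + 823 = 3908
6th: 3908 + 823 = 4731
7th: 4731 + 823 = 5554
8th: 5554 + 823 = 6377
9th: 6377 + 823 = 7200
10th: 7200 + 823 = 8023
11th: 8023 + 823 = 8846
12th: 8846 + 823 = 9669
13th: 9669 + 823 = 10492
14th: 10492 + 823 = 11315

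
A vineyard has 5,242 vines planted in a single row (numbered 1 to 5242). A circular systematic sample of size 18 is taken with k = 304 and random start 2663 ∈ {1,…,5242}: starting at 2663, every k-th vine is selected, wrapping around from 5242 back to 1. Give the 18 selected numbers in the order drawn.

2663, 2967, 3271, 3575, 3879, 4183, 4487, 4791, 5095, 157, 461, 765, 1069, 1373, 1677, 1981, 2285, 2589

Selection 1: 2663
Selection 2: 2663 + 304 = 2967
Selection 3: 2967 + 304 = 3271
Selection 4: 3271 + 304 = 3575
Selection 5: 3575 + 304 = 3879
Selection 6: 3879 + 304 = 4183
Selection 7: 4183 + 304 = 4487
Selection 8: 4487 + 304 = 4791
Selection 9: 4791 + 304 = 5095
Selection 10: 5095 + 304 = 5399 → 5399 − 5242 = 157
Selection 11: 157 + 304 = 461
Selection 12: 461 + 304 = 765
Selection 13: 765 + 304 = 1069
Selection 14: 1069 + 304 = 1373
Selection 15: 1373 + 304 = 1677
Selection 16: 1677 + 304 = 1981
Selection 17: 1981 + 304 = 2285
Selection 18: 2285 + 304 = 2589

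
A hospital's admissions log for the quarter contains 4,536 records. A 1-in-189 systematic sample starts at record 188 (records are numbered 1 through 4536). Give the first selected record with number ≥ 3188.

3212

k = 189
Steps past start: ⌈(3188 − 188)/189⌉ = ⌈3000/189⌉ = 16
Selected record: 188 + 16×189 = 3212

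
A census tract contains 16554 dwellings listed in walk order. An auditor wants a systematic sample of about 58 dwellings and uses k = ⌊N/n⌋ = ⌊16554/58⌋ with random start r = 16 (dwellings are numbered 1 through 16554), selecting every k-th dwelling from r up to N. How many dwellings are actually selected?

59

k = ⌊16554/58⌋ = 285
Achieved size = ⌊(16554 − 16)/285⌋ + 1 = ⌊16538/285⌋ + 1 = 58 + 1 = 59
(last selection: 16 + 58×285 = 16546 ≤ 16554; next would be 16831 > 16554)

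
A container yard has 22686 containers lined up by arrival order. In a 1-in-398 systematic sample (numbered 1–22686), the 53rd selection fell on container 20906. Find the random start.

210

k = 398
r = 20906 − (53−1)×398 = 20906 − 20696 = 210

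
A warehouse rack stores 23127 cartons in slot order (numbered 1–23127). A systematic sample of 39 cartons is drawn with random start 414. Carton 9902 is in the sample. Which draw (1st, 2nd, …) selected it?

k = 23127/39 = 593
position = (9902 − 414)/593 + 1 = 9488/593 + 1 = 16 + 1 = 17

17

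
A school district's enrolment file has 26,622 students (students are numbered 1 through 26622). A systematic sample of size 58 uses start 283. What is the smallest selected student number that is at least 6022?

k = 26622/58 = 459
Steps past start: ⌈(6022 − 283)/459⌉ = ⌈5739/459⌉ = 13
Selected student: 283 + 13×459 = 6250

6250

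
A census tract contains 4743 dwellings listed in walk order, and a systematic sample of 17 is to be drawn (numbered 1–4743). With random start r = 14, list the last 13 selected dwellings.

k = N/n = 4743/17 = 279
5th selection = 14 + 4×279 = 1130
6th: 1130 + 279 = 1409
7th: 1409 + 279 = 1688
8th: 1688 + 279 = 1967
9th: 1967 + 279 = 2246
10th: 2246 + 279 = 2525
11th: 2525 + 279 = 2804
12th: 2804 + 279 = 3083
13th: 3083 + 279 = 3362
14th: 3362 + 279 = 3641
15th: 3641 + 279 = 3920
16th: 3920 + 279 = 4199
17th: 4199 + 279 = 4478

1130, 1409, 1688, 1967, 2246, 2525, 2804, 3083, 3362, 3641, 3920, 4199, 4478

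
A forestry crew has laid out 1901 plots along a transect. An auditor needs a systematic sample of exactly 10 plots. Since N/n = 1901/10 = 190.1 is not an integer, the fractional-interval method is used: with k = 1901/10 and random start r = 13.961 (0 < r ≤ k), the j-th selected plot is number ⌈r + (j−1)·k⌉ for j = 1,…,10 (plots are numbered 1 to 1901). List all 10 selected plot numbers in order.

14, 205, 395, 585, 775, 965, 1155, 1345, 1535, 1725

j=1: r + 0k = 13.961 → ⌈·⌉ = 14
j=2: r + 1k = 204.061 → ⌈·⌉ = 205
j=3: r + 2k = 394.161 → ⌈·⌉ = 395
j=4: r + 3k = 584.261 → ⌈·⌉ = 585
j=5: r + 4k = 774.361 → ⌈·⌉ = 775
j=6: r + 5k = 964.461 → ⌈·⌉ = 965
j=7: r + 6k = 1154.561 → ⌈·⌉ = 1155
j=8: r + 7k = 1344.661 → ⌈·⌉ = 1345
j=9: r + 8k = 1534.761 → ⌈·⌉ = 1535
j=10: r + 9k = 1724.861 → ⌈·⌉ = 1725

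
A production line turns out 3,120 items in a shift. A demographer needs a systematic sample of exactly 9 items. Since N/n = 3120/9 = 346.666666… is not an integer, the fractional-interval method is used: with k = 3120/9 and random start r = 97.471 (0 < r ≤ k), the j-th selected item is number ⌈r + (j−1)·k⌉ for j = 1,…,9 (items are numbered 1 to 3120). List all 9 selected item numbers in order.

j=1: r + 0k = 97.471 → ⌈·⌉ = 98
j=2: r + 1k = 444.137666… → ⌈·⌉ = 445
j=3: r + 2k = 790.804333… → ⌈·⌉ = 791
j=4: r + 3k = 1137.471 → ⌈·⌉ = 1138
j=5: r + 4k = 1484.137666… → ⌈·⌉ = 1485
j=6: r + 5k = 1830.804333… → ⌈·⌉ = 1831
j=7: r + 6k = 2177.471 → ⌈·⌉ = 2178
j=8: r + 7k = 2524.137666… → ⌈·⌉ = 2525
j=9: r + 8k = 2870.804333… → ⌈·⌉ = 2871

98, 445, 791, 1138, 1485, 1831, 2178, 2525, 2871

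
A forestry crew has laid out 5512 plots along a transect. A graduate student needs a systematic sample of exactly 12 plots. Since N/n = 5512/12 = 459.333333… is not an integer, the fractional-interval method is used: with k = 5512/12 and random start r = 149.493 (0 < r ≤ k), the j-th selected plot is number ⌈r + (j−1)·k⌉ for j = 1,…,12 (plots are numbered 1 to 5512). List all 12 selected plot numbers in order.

150, 609, 1069, 1528, 1987, 2447, 2906, 3365, 3825, 4284, 4743, 5203

j=1: r + 0k = 149.493 → ⌈·⌉ = 150
j=2: r + 1k = 608.826333… → ⌈·⌉ = 609
j=3: r + 2k = 1068.159666… → ⌈·⌉ = 1069
j=4: r + 3k = 1527.493 → ⌈·⌉ = 1528
j=5: r + 4k = 1986.826333… → ⌈·⌉ = 1987
j=6: r + 5k = 2446.159666… → ⌈·⌉ = 2447
j=7: r + 6k = 2905.493 → ⌈·⌉ = 2906
j=8: r + 7k = 3364.826333… → ⌈·⌉ = 3365
j=9: r + 8k = 3824.159666… → ⌈·⌉ = 3825
j=10: r + 9k = 4283.493 → ⌈·⌉ = 4284
j=11: r + 10k = 4742.826333… → ⌈·⌉ = 4743
j=12: r + 11k = 5202.159666… → ⌈·⌉ = 5203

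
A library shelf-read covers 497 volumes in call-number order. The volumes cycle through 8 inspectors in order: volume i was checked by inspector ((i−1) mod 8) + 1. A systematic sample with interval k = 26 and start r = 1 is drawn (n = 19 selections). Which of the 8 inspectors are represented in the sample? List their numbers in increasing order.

Consecutive selections differ by k = 26, so their inspector numbers differ by 26 mod 8 = 2.
gcd(26, 8) = 2, so the sample visits 8/2 = 4 distinct residues mod 8.
Start 1 is inspector 1; the inspectors hit are 1, 3, 5, 7.

1, 3, 5, 7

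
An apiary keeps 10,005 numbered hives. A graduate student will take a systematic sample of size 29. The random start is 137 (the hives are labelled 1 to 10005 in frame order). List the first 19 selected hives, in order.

137, 482, 827, 1172, 1517, 1862, 2207, 2552, 2897, 3242, 3587, 3932, 4277, 4622, 4967, 5312, 5657, 6002, 6347

k = N/n = 10005/29 = 345
hive 1: 137
hive 2: 137 + 345 = 482
hive 3: 482 + 345 = 827
hive 4: 827 + 345 = 1172
hive 5: 1172 + 345 = 1517
hive 6: 1517 + 345 = 1862
hive 7: 1862 + 345 = 2207
hive 8: 2207 + 345 = 2552
hive 9: 2552 + 345 = 2897
hive 10: 2897 + 345 = 3242
hive 11: 3242 + 345 = 3587
hive 12: 3587 + 345 = 3932
hive 13: 3932 + 345 = 4277
hive 14: 4277 + 345 = 4622
hive 15: 4622 + 345 = 4967
hive 16: 4967 + 345 = 5312
hive 17: 5312 + 345 = 5657
hive 18: 5657 + 345 = 6002
hive 19: 6002 + 345 = 6347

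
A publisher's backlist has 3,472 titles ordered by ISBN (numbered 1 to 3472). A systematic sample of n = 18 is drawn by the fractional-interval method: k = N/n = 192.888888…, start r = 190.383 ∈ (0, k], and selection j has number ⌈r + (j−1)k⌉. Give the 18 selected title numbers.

191, 384, 577, 770, 962, 1155, 1348, 1541, 1734, 1927, 2120, 2313, 2506, 2698, 2891, 3084, 3277, 3470

j=1: r + 0k = 190.383 → ⌈·⌉ = 191
j=2: r + 1k = 383.271888… → ⌈·⌉ = 384
j=3: r + 2k = 576.160777… → ⌈·⌉ = 577
j=4: r + 3k = 769.049666… → ⌈·⌉ = 770
j=5: r + 4k = 961.938555… → ⌈·⌉ = 962
j=6: r + 5k = 1154.827444… → ⌈·⌉ = 1155
j=7: r + 6k = 1347.716333… → ⌈·⌉ = 1348
j=8: r + 7k = 1540.605222… → ⌈·⌉ = 1541
j=9: r + 8k = 1733.494111… → ⌈·⌉ = 1734
j=10: r + 9k = 1926.383 → ⌈·⌉ = 1927
j=11: r + 10k = 2119.271888… → ⌈·⌉ = 2120
j=12: r + 11k = 2312.160777… → ⌈·⌉ = 2313
j=13: r + 12k = 2505.049666… → ⌈·⌉ = 2506
j=14: r + 13k = 2697.938555… → ⌈·⌉ = 2698
j=15: r + 14k = 2890.827444… → ⌈·⌉ = 2891
j=16: r + 15k = 3083.716333… → ⌈·⌉ = 3084
j=17: r + 16k = 3276.605222… → ⌈·⌉ = 3277
j=18: r + 17k = 3469.494111… → ⌈·⌉ = 3470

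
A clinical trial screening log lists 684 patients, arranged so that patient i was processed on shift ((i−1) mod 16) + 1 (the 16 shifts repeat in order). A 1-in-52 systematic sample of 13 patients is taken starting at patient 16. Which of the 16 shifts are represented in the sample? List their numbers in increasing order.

4, 8, 12, 16

Consecutive selections differ by k = 52, so their shift numbers differ by 52 mod 16 = 4.
gcd(52, 16) = 4, so the sample visits 16/4 = 4 distinct residues mod 16.
Start 16 is shift 16; the shifts hit are 4, 8, 12, 16.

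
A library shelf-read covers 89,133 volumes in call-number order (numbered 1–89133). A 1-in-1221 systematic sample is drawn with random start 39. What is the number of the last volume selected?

87951

k = 1221
73rd selection = r + (73−1)·k = 39 + 72×1221 = 39 + 87912 = 87951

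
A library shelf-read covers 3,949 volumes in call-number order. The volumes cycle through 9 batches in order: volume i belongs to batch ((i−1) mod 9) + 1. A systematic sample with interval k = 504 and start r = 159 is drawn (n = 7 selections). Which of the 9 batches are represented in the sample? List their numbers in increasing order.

6

Consecutive selections differ by k = 504, so their batch numbers differ by 504 mod 9 = 0.
gcd(504, 9) = 9, so the sample visits 9/9 = 1 distinct residues mod 9.
Start 159 is batch 6; the batches hit are 6.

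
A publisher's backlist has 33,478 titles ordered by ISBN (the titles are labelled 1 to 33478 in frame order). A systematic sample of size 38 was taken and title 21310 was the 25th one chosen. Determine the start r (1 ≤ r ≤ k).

166

k = 33478/38 = 881
r = 21310 − (25−1)×881 = 21310 − 21144 = 166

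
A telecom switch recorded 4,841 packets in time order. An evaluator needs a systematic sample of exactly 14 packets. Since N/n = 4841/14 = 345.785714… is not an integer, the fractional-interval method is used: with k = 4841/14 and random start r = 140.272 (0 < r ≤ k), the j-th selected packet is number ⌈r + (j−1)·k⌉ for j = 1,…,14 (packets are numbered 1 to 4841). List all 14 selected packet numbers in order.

j=1: r + 0k = 140.272 → ⌈·⌉ = 141
j=2: r + 1k = 486.057714… → ⌈·⌉ = 487
j=3: r + 2k = 831.843428… → ⌈·⌉ = 832
j=4: r + 3k = 1177.629142… → ⌈·⌉ = 1178
j=5: r + 4k = 1523.414857… → ⌈·⌉ = 1524
j=6: r + 5k = 1869.200571… → ⌈·⌉ = 1870
j=7: r + 6k = 2214.986285… → ⌈·⌉ = 2215
j=8: r + 7k = 2560.772 → ⌈·⌉ = 2561
j=9: r + 8k = 2906.557714… → ⌈·⌉ = 2907
j=10: r + 9k = 3252.343428… → ⌈·⌉ = 3253
j=11: r + 10k = 3598.129142… → ⌈·⌉ = 3599
j=12: r + 11k = 3943.914857… → ⌈·⌉ = 3944
j=13: r + 12k = 4289.700571… → ⌈·⌉ = 4290
j=14: r + 13k = 4635.486285… → ⌈·⌉ = 4636

141, 487, 832, 1178, 1524, 1870, 2215, 2561, 2907, 3253, 3599, 3944, 4290, 4636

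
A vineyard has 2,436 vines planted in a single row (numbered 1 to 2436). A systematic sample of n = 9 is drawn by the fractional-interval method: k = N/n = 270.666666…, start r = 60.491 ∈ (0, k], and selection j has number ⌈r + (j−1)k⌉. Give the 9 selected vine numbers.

j=1: r + 0k = 60.491 → ⌈·⌉ = 61
j=2: r + 1k = 331.157666… → ⌈·⌉ = 332
j=3: r + 2k = 601.824333… → ⌈·⌉ = 602
j=4: r + 3k = 872.491 → ⌈·⌉ = 873
j=5: r + 4k = 1143.157666… → ⌈·⌉ = 1144
j=6: r + 5k = 1413.824333… → ⌈·⌉ = 1414
j=7: r + 6k = 1684.491 → ⌈·⌉ = 1685
j=8: r + 7k = 1955.157666… → ⌈·⌉ = 1956
j=9: r + 8k = 2225.824333… → ⌈·⌉ = 2226

61, 332, 602, 873, 1144, 1414, 1685, 1956, 2226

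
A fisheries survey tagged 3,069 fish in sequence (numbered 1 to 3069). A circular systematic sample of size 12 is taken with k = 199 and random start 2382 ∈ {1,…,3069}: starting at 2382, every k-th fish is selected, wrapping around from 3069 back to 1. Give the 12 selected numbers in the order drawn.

Selection 1: 2382
Selection 2: 2382 + 199 = 2581
Selection 3: 2581 + 199 = 2780
Selection 4: 2780 + 199 = 2979
Selection 5: 2979 + 199 = 3178 → 3178 − 3069 = 109
Selection 6: 109 + 199 = 308
Selection 7: 308 + 199 = 507
Selection 8: 507 + 199 = 706
Selection 9: 706 + 199 = 905
Selection 10: 905 + 199 = 1104
Selection 11: 1104 + 199 = 1303
Selection 12: 1303 + 199 = 1502

2382, 2581, 2780, 2979, 109, 308, 507, 706, 905, 1104, 1303, 1502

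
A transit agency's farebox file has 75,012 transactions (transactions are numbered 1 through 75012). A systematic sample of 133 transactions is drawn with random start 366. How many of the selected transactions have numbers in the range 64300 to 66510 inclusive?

k = 75012/133 = 564
First selection ≥ 64300: 366 + ⌈(64300−366)/564⌉·564 = 366 + 114×564 = 64662
Last selection ≤ 66510: 366 + ⌊(66510−366)/564⌋·564 = 366 + 117×564 = 66354
Count = 117 − 114 + 1 = 4

4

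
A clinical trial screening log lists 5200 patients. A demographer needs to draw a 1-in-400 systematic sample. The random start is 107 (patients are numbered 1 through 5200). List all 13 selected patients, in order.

107, 507, 907, 1307, 1707, 2107, 2507, 2907, 3307, 3707, 4107, 4507, 4907

patient 1: 107
patient 2: 107 + 400 = 507
patient 3: 507 + 400 = 907
patient 4: 907 + 400 = 1307
patient 5: 1307 + 400 = 1707
patient 6: 1707 + 400 = 2107
patient 7: 2107 + 400 = 2507
patient 8: 2507 + 400 = 2907
patient 9: 2907 + 400 = 3307
patient 10: 3307 + 400 = 3707
patient 11: 3707 + 400 = 4107
patient 12: 4107 + 400 = 4507
patient 13: 4507 + 400 = 4907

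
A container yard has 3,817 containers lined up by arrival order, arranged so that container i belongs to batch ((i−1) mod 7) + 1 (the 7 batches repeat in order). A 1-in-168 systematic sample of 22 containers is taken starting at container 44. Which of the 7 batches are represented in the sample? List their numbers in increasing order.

2

Consecutive selections differ by k = 168, so their batch numbers differ by 168 mod 7 = 0.
gcd(168, 7) = 7, so the sample visits 7/7 = 1 distinct residues mod 7.
Start 44 is batch 2; the batches hit are 2.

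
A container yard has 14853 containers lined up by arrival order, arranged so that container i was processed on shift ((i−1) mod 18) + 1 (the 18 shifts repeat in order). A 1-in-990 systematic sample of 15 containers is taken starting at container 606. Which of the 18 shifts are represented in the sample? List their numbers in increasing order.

12

Consecutive selections differ by k = 990, so their shift numbers differ by 990 mod 18 = 0.
gcd(990, 18) = 18, so the sample visits 18/18 = 1 distinct residues mod 18.
Start 606 is shift 12; the shifts hit are 12.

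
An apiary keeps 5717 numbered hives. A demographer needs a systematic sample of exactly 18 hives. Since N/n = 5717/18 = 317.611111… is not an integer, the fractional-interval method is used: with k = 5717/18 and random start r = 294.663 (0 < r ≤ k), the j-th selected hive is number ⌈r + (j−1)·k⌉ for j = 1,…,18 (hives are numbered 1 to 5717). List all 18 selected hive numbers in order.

j=1: r + 0k = 294.663 → ⌈·⌉ = 295
j=2: r + 1k = 612.274111… → ⌈·⌉ = 613
j=3: r + 2k = 929.885222… → ⌈·⌉ = 930
j=4: r + 3k = 1247.496333… → ⌈·⌉ = 1248
j=5: r + 4k = 1565.107444… → ⌈·⌉ = 1566
j=6: r + 5k = 1882.718555… → ⌈·⌉ = 1883
j=7: r + 6k = 2200.329666… → ⌈·⌉ = 2201
j=8: r + 7k = 2517.940777… → ⌈·⌉ = 2518
j=9: r + 8k = 2835.551888… → ⌈·⌉ = 2836
j=10: r + 9k = 3153.163 → ⌈·⌉ = 3154
j=11: r + 10k = 3470.774111… → ⌈·⌉ = 3471
j=12: r + 11k = 3788.385222… → ⌈·⌉ = 3789
j=13: r + 12k = 4105.996333… → ⌈·⌉ = 4106
j=14: r + 13k = 4423.607444… → ⌈·⌉ = 4424
j=15: r + 14k = 4741.218555… → ⌈·⌉ = 4742
j=16: r + 15k = 5058.829666… → ⌈·⌉ = 5059
j=17: r + 16k = 5376.440777… → ⌈·⌉ = 5377
j=18: r + 17k = 5694.051888… → ⌈·⌉ = 5695

295, 613, 930, 1248, 1566, 1883, 2201, 2518, 2836, 3154, 3471, 3789, 4106, 4424, 4742, 5059, 5377, 5695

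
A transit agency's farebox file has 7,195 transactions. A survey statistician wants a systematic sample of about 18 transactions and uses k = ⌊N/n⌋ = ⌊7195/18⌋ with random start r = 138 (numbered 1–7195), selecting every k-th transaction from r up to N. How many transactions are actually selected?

k = ⌊7195/18⌋ = 399
Achieved size = ⌊(7195 − 138)/399⌋ + 1 = ⌊7057/399⌋ + 1 = 17 + 1 = 18
(last selection: 138 + 17×399 = 6921 ≤ 7195; next would be 7320 > 7195)

18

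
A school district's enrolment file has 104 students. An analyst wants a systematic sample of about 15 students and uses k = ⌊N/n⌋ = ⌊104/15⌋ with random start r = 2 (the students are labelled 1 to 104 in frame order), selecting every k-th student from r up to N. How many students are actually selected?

18

k = ⌊104/15⌋ = 6
Achieved size = ⌊(104 − 2)/6⌋ + 1 = ⌊102/6⌋ + 1 = 17 + 1 = 18
(last selection: 2 + 17×6 = 104 ≤ 104; next would be 110 > 104)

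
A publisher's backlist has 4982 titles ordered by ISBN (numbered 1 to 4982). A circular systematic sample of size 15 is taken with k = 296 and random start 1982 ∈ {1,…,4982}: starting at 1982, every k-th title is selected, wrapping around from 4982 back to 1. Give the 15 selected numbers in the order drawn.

Selection 1: 1982
Selection 2: 1982 + 296 = 2278
Selection 3: 2278 + 296 = 2574
Selection 4: 2574 + 296 = 2870
Selection 5: 2870 + 296 = 3166
Selection 6: 3166 + 296 = 3462
Selection 7: 3462 + 296 = 3758
Selection 8: 3758 + 296 = 4054
Selection 9: 4054 + 296 = 4350
Selection 10: 4350 + 296 = 4646
Selection 11: 4646 + 296 = 4942
Selection 12: 4942 + 296 = 5238 → 5238 − 4982 = 256
Selection 13: 256 + 296 = 552
Selection 14: 552 + 296 = 848
Selection 15: 848 + 296 = 1144

1982, 2278, 2574, 2870, 3166, 3462, 3758, 4054, 4350, 4646, 4942, 256, 552, 848, 1144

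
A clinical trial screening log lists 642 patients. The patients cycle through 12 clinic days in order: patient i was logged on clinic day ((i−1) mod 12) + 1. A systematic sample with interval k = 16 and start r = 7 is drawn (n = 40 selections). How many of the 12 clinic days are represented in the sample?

3

Consecutive selections differ by k = 16, so their clinic day numbers differ by 16 mod 12 = 4.
gcd(16, 12) = 4, so the sample visits 12/4 = 3 distinct residues mod 12.
Start 7 is clinic day 7; the clinic days hit are 3, 7, 11.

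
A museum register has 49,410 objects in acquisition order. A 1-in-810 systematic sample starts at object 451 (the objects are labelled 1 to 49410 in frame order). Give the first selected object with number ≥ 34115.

34471

k = 810
Steps past start: ⌈(34115 − 451)/810⌉ = ⌈33664/810⌉ = 42
Selected object: 451 + 42×810 = 34471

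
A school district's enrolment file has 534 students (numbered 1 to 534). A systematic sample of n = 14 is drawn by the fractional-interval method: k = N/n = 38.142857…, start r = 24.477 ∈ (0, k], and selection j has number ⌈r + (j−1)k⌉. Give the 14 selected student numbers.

j=1: r + 0k = 24.477 → ⌈·⌉ = 25
j=2: r + 1k = 62.619857… → ⌈·⌉ = 63
j=3: r + 2k = 100.762714… → ⌈·⌉ = 101
j=4: r + 3k = 138.905571… → ⌈·⌉ = 139
j=5: r + 4k = 177.048428… → ⌈·⌉ = 178
j=6: r + 5k = 215.191285… → ⌈·⌉ = 216
j=7: r + 6k = 253.334142… → ⌈·⌉ = 254
j=8: r + 7k = 291.477 → ⌈·⌉ = 292
j=9: r + 8k = 329.619857… → ⌈·⌉ = 330
j=10: r + 9k = 367.762714… → ⌈·⌉ = 368
j=11: r + 10k = 405.905571… → ⌈·⌉ = 406
j=12: r + 11k = 444.048428… → ⌈·⌉ = 445
j=13: r + 12k = 482.191285… → ⌈·⌉ = 483
j=14: r + 13k = 520.334142… → ⌈·⌉ = 521

25, 63, 101, 139, 178, 216, 254, 292, 330, 368, 406, 445, 483, 521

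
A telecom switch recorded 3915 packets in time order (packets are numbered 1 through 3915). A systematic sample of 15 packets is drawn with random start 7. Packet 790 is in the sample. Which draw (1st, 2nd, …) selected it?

4

k = 3915/15 = 261
position = (790 − 7)/261 + 1 = 783/261 + 1 = 3 + 1 = 4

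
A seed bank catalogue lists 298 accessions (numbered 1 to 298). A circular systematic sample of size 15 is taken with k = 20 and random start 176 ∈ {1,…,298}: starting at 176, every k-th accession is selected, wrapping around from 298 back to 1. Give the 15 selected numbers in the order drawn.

176, 196, 216, 236, 256, 276, 296, 18, 38, 58, 78, 98, 118, 138, 158

Selection 1: 176
Selection 2: 176 + 20 = 196
Selection 3: 196 + 20 = 216
Selection 4: 216 + 20 = 236
Selection 5: 236 + 20 = 256
Selection 6: 256 + 20 = 276
Selection 7: 276 + 20 = 296
Selection 8: 296 + 20 = 316 → 316 − 298 = 18
Selection 9: 18 + 20 = 38
Selection 10: 38 + 20 = 58
Selection 11: 58 + 20 = 78
Selection 12: 78 + 20 = 98
Selection 13: 98 + 20 = 118
Selection 14: 118 + 20 = 138
Selection 15: 138 + 20 = 158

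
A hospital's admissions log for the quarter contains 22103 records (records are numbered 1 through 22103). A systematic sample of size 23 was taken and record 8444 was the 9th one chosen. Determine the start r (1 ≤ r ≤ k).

756

k = 22103/23 = 961
r = 8444 − (9−1)×961 = 8444 − 7688 = 756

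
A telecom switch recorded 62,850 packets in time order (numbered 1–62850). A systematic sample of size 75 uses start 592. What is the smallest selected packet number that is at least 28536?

29084

k = 62850/75 = 838
Steps past start: ⌈(28536 − 592)/838⌉ = ⌈27944/838⌉ = 34
Selected packet: 592 + 34×838 = 29084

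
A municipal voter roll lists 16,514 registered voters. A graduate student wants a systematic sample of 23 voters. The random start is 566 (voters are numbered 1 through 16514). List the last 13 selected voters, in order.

7746, 8464, 9182, 9900, 10618, 11336, 12054, 12772, 13490, 14208, 14926, 15644, 16362

k = N/n = 16514/23 = 718
11th selection = 566 + 10×718 = 7746
12th: 7746 + 718 = 8464
13th: 8464 + 718 = 9182
14th: 9182 + 718 = 9900
15th: 9900 + 718 = 10618
16th: 10618 + 718 = 11336
17th: 11336 + 718 = 12054
18th: 12054 + 718 = 12772
19th: 12772 + 718 = 13490
20th: 13490 + 718 = 14208
21st: 14208 + 718 = 14926
22nd: 14926 + 718 = 15644
23rd: 15644 + 718 = 16362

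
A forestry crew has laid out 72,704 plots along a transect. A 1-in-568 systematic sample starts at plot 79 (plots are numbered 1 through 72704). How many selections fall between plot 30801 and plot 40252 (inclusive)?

16

k = 568
First selection ≥ 30801: 79 + ⌈(30801−79)/568⌉·568 = 79 + 55×568 = 31319
Last selection ≤ 40252: 79 + ⌊(40252−79)/568⌋·568 = 79 + 70×568 = 39839
Count = 70 − 55 + 1 = 16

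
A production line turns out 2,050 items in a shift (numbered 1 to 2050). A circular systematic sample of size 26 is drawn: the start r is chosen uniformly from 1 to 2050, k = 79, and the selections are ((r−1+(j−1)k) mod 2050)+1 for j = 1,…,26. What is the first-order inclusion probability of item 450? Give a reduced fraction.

13/1025

For each position j, as r ranges over 1…2050 the j-th selection hits every item exactly once, so item 450 is selected for exactly 26 of the 2050 starts.
Inclusion probability = 26/2050 = 13/1025.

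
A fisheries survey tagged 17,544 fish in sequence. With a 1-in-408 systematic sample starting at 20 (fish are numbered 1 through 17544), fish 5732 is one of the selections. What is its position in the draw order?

15

k = 408
position = (5732 − 20)/408 + 1 = 5712/408 + 1 = 14 + 1 = 15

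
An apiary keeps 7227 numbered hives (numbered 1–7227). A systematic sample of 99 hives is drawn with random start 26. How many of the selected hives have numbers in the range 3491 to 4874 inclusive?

19

k = 7227/99 = 73
First selection ≥ 3491: 26 + ⌈(3491−26)/73⌉·73 = 26 + 48×73 = 3530
Last selection ≤ 4874: 26 + ⌊(4874−26)/73⌋·73 = 26 + 66×73 = 4844
Count = 66 − 48 + 1 = 19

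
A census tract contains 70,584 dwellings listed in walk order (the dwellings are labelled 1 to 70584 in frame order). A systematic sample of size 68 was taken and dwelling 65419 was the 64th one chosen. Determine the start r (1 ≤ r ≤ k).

25

k = 70584/68 = 1038
r = 65419 − (64−1)×1038 = 65419 − 65394 = 25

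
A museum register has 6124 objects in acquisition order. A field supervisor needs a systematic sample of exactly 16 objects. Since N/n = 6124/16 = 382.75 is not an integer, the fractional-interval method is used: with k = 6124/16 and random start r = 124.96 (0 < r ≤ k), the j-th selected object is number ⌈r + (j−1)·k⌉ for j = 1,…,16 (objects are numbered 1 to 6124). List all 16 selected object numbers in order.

j=1: r + 0k = 124.96 → ⌈·⌉ = 125
j=2: r + 1k = 507.71 → ⌈·⌉ = 508
j=3: r + 2k = 890.46 → ⌈·⌉ = 891
j=4: r + 3k = 1273.21 → ⌈·⌉ = 1274
j=5: r + 4k = 1655.96 → ⌈·⌉ = 1656
j=6: r + 5k = 2038.71 → ⌈·⌉ = 2039
j=7: r + 6k = 2421.46 → ⌈·⌉ = 2422
j=8: r + 7k = 2804.21 → ⌈·⌉ = 2805
j=9: r + 8k = 3186.96 → ⌈·⌉ = 3187
j=10: r + 9k = 3569.71 → ⌈·⌉ = 3570
j=11: r + 10k = 3952.46 → ⌈·⌉ = 3953
j=12: r + 11k = 4335.21 → ⌈·⌉ = 4336
j=13: r + 12k = 4717.96 → ⌈·⌉ = 4718
j=14: r + 13k = 5100.71 → ⌈·⌉ = 5101
j=15: r + 14k = 5483.46 → ⌈·⌉ = 5484
j=16: r + 15k = 5866.21 → ⌈·⌉ = 5867

125, 508, 891, 1274, 1656, 2039, 2422, 2805, 3187, 3570, 3953, 4336, 4718, 5101, 5484, 5867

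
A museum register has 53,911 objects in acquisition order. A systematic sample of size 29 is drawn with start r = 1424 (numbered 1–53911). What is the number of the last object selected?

k = 53911/29 = 1859
29th selection = r + (29−1)·k = 1424 + 28×1859 = 1424 + 52052 = 53476

53476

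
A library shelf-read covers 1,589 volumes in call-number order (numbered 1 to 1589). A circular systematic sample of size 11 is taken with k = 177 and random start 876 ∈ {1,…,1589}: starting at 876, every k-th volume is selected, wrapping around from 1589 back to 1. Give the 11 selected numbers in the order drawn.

876, 1053, 1230, 1407, 1584, 172, 349, 526, 703, 880, 1057

Selection 1: 876
Selection 2: 876 + 177 = 1053
Selection 3: 1053 + 177 = 1230
Selection 4: 1230 + 177 = 1407
Selection 5: 1407 + 177 = 1584
Selection 6: 1584 + 177 = 1761 → 1761 − 1589 = 172
Selection 7: 172 + 177 = 349
Selection 8: 349 + 177 = 526
Selection 9: 526 + 177 = 703
Selection 10: 703 + 177 = 880
Selection 11: 880 + 177 = 1057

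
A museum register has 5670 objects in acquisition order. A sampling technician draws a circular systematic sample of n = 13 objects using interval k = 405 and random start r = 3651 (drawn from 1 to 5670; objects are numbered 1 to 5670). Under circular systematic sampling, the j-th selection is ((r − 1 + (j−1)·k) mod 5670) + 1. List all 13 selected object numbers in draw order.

Selection 1: 3651
Selection 2: 3651 + 405 = 4056
Selection 3: 4056 + 405 = 4461
Selection 4: 4461 + 405 = 4866
Selection 5: 4866 + 405 = 5271
Selection 6: 5271 + 405 = 5676 → 5676 − 5670 = 6
Selection 7: 6 + 405 = 411
Selection 8: 411 + 405 = 816
Selection 9: 816 + 405 = 1221
Selection 10: 1221 + 405 = 1626
Selection 11: 1626 + 405 = 2031
Selection 12: 2031 + 405 = 2436
Selection 13: 2436 + 405 = 2841

3651, 4056, 4461, 4866, 5271, 6, 411, 816, 1221, 1626, 2031, 2436, 2841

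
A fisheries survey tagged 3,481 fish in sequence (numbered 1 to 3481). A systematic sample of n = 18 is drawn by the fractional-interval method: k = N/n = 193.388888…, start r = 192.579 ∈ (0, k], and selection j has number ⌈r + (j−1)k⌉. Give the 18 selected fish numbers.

j=1: r + 0k = 192.579 → ⌈·⌉ = 193
j=2: r + 1k = 385.967888… → ⌈·⌉ = 386
j=3: r + 2k = 579.356777… → ⌈·⌉ = 580
j=4: r + 3k = 772.745666… → ⌈·⌉ = 773
j=5: r + 4k = 966.134555… → ⌈·⌉ = 967
j=6: r + 5k = 1159.523444… → ⌈·⌉ = 1160
j=7: r + 6k = 1352.912333… → ⌈·⌉ = 1353
j=8: r + 7k = 1546.301222… → ⌈·⌉ = 1547
j=9: r + 8k = 1739.690111… → ⌈·⌉ = 1740
j=10: r + 9k = 1933.079 → ⌈·⌉ = 1934
j=11: r + 10k = 2126.467888… → ⌈·⌉ = 2127
j=12: r + 11k = 2319.856777… → ⌈·⌉ = 2320
j=13: r + 12k = 2513.245666… → ⌈·⌉ = 2514
j=14: r + 13k = 2706.634555… → ⌈·⌉ = 2707
j=15: r + 14k = 2900.023444… → ⌈·⌉ = 2901
j=16: r + 15k = 3093.412333… → ⌈·⌉ = 3094
j=17: r + 16k = 3286.801222… → ⌈·⌉ = 3287
j=18: r + 17k = 3480.190111… → ⌈·⌉ = 3481

193, 386, 580, 773, 967, 1160, 1353, 1547, 1740, 1934, 2127, 2320, 2514, 2707, 2901, 3094, 3287, 3481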